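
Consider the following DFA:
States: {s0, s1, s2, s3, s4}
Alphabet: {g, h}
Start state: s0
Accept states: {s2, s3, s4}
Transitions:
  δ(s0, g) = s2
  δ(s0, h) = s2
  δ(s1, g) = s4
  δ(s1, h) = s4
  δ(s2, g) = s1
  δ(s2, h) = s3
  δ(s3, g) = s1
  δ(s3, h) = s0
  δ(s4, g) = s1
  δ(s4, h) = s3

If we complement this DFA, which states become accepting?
Complement accept states = All states \ Original accept states
= {s0, s1, s2, s3, s4} \ {s2, s3, s4}
{s0, s1}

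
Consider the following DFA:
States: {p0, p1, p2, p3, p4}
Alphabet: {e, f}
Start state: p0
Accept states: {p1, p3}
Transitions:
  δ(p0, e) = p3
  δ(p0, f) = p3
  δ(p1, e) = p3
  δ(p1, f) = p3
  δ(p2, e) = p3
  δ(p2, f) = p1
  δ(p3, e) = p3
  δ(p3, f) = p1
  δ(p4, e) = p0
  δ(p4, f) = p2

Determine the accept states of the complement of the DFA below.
Complement accept states = All states \ Original accept states
= {p0, p1, p2, p3, p4} \ {p1, p3}
{p0, p2, p4}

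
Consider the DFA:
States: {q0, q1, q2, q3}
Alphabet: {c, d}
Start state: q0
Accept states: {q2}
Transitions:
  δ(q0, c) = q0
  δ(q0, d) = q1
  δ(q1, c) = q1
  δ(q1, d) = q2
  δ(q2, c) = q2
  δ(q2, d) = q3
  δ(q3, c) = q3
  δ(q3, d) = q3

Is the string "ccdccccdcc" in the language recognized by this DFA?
Processing string "ccdccccdcc":
  q0 --c--> q0
  q0 --c--> q0
  q0 --d--> q1
  q1 --c--> q1
  q1 --c--> q1
  q1 --c--> q1
  q1 --c--> q1
  q1 --d--> q2
  q2 --c--> q2
  q2 --c--> q2
Final state: q2
Accept states: {q2}
Yes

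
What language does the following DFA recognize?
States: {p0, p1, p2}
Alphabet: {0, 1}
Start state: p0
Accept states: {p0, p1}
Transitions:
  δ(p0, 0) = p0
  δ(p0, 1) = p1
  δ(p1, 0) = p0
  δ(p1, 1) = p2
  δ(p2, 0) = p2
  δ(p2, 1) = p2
Testing a few strings:
  '000' → accept
  '11' → reject
  '0100' → accept
  '00' → accept
State roles: p0=last symbol not 1 (ok); p1=last symbol 1 (ok); p2=saw 11 (dead)
All binary strings with no two consecutive 1's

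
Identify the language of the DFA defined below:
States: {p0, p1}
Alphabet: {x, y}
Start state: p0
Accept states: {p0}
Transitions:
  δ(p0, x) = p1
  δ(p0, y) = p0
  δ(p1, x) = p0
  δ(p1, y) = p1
Testing a few strings:
  'xy' → reject
  'y' → accept
  'x' → reject
  'yx' → reject
State roles: p0=even number of x's so far; p1=odd number of x's so far
All strings over {x,y} with an even number of x's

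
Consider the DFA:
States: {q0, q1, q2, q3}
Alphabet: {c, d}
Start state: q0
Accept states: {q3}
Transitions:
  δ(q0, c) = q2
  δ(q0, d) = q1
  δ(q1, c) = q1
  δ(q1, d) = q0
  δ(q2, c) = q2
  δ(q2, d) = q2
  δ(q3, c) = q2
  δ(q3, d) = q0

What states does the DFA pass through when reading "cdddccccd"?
read 'c': q0 → q2
  read 'd': q2 → q2
  read 'd': q2 → q2
  read 'd': q2 → q2
  read 'c': q2 → q2
  read 'c': q2 → q2
  read 'c': q2 → q2
  read 'c': q2 → q2
  read 'd': q2 → q2
q0 -> q2 -> q2 -> q2 -> q2 -> q2 -> q2 -> q2 -> q2 -> q2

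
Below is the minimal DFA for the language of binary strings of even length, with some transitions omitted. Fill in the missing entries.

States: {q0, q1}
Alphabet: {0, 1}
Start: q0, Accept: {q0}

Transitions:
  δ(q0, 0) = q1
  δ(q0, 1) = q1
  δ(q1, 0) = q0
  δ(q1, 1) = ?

From the language and accept set, identify what each state tracks — q0: even length so far; q1: odd length so far.
Each missing δ(q, a) is the state matching the new tracked value after reading a.
δ(q1, 1) = q0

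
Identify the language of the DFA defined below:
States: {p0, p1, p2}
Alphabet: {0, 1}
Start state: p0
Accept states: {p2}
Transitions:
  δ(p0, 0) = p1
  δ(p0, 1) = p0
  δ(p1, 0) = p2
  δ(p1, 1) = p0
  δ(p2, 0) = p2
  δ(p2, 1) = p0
Testing a few strings:
  '00' → accept
  '01' → reject
  '0000' → accept
  '10' → reject
State roles: p0=last symbol not 0; p1=one trailing 0; p2=two trailing 0's
All binary strings ending with 00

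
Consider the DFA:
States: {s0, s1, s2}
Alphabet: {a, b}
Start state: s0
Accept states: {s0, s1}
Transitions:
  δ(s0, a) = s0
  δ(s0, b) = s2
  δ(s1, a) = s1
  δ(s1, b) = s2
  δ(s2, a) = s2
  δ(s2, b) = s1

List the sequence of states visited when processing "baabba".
read 'b': s0 → s2
  read 'a': s2 → s2
  read 'a': s2 → s2
  read 'b': s2 → s1
  read 'b': s1 → s2
  read 'a': s2 → s2
s0 -> s2 -> s2 -> s2 -> s1 -> s2 -> s2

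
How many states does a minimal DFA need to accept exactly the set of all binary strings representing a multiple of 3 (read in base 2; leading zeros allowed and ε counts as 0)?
By Myhill–Nerode, count the distinguishable equivalence classes: three classes — residue of the binary value mod 3.
3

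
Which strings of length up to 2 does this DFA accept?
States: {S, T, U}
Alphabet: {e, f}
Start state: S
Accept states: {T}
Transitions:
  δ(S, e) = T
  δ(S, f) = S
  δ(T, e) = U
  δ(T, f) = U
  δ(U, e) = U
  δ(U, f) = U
e, fe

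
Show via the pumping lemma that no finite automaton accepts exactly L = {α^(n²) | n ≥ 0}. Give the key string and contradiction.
Assume L is regular with pumping length p. Idea: pumping adds a fixed amount, but gaps between consecutive squares grow.
Choose s = α^(p²) (length p² ≥ p). By the pumping lemma, s = xyz with |xy| ≤ p, |y| > 0, so |y| = k with 1 ≤ k ≤ p. Then |xy²z| = p²+k. Since p² < p²+k ≤ p²+p < (p+1)², the length p²+k lies strictly between consecutive squares, so it is not a perfect square and xy²z ∉ L.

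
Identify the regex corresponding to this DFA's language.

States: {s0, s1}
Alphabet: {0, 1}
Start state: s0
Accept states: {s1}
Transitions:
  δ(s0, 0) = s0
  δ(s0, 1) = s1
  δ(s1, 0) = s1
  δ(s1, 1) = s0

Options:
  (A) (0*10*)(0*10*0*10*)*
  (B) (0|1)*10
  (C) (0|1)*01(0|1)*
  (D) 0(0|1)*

Check each option against the DFA on short strings; one disagreement eliminates an option:
  (A) (0*10*)(0*10*0*10*)*: agrees with the DFA on every string of length ≤ 6
  (B) (0|1)*10: on '1' the DFA goes s0 → s1 and accepts (s1 ∈ Accept), but the regex does not match it → eliminate
  (C) (0|1)*01(0|1)*: on '1' the DFA goes s0 → s1 and accepts (s1 ∈ Accept), but the regex does not match it → eliminate
  (D) 0(0|1)*: on '0' the DFA goes s0 → s0 and rejects (s0 ∉ Accept), but the regex matches it → eliminate
Only (A) is consistent with the DFA.
(A) (0*10*)(0*10*0*10*)*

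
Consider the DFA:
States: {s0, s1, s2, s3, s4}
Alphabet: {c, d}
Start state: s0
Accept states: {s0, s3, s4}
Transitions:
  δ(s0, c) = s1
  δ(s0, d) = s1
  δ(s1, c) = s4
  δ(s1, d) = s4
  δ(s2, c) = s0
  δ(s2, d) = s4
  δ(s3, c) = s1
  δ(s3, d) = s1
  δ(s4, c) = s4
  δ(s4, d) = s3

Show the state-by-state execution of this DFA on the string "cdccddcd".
read 'c': s0 → s1
  read 'd': s1 → s4
  read 'c': s4 → s4
  read 'c': s4 → s4
  read 'd': s4 → s3
  read 'd': s3 → s1
  read 'c': s1 → s4
  read 'd': s4 → s3
s0 -> s1 -> s4 -> s4 -> s4 -> s3 -> s1 -> s4 -> s3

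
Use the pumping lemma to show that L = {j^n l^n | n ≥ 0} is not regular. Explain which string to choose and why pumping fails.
Assume L is regular with pumping length p. Idea: pumping the j-block changes the count balance.
Choose s = j^p l^p (length 2p ≥ p). By the pumping lemma, s = xyz with |xy| ≤ p, |y| > 0. So y = j^k for some k > 0 (since xy is entirely within the j's). Pumping gives xy²z = j^(p+k) l^p, which is not in L since p+k ≠ p.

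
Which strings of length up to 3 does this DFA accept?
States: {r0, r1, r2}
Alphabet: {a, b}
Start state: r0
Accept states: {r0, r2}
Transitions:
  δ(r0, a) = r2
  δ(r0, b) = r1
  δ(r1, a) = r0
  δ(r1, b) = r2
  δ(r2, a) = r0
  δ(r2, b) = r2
ε, a, aa, ab, ba, bb, aaa, aba, abb, baa, bba, bbb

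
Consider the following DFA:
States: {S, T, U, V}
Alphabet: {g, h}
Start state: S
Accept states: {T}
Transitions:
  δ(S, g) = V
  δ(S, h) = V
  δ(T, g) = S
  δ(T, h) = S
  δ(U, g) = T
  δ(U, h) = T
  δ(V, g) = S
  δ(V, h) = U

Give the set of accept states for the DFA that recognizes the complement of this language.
Complement accept states = All states \ Original accept states
= {S, T, U, V} \ {T}
{S, U, V}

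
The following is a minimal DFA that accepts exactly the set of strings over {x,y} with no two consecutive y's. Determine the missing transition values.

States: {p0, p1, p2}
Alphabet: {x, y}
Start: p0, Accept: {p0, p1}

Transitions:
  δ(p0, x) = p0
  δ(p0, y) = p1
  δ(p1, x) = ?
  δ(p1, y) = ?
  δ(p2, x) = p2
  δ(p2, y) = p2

From the language and accept set, identify what each state tracks — p0: last symbol not y (ok); p1: last symbol y (ok); p2: saw yy (dead).
Each missing δ(q, a) is the state matching the new tracked value after reading a.
δ(p1, x) = p0; δ(p1, y) = p2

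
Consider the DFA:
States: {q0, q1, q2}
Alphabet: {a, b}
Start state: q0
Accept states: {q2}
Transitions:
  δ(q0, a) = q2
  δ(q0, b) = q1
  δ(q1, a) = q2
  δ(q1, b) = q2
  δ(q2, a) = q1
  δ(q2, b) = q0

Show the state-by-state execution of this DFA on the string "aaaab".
read 'a': q0 → q2
  read 'a': q2 → q1
  read 'a': q1 → q2
  read 'a': q2 → q1
  read 'b': q1 → q2
q0 -> q2 -> q1 -> q2 -> q1 -> q2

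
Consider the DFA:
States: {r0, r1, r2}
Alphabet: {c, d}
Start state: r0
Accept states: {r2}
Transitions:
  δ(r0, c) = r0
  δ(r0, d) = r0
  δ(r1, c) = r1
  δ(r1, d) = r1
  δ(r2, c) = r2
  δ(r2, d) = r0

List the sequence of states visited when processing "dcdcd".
read 'd': r0 → r0
  read 'c': r0 → r0
  read 'd': r0 → r0
  read 'c': r0 → r0
  read 'd': r0 → r0
r0 -> r0 -> r0 -> r0 -> r0 -> r0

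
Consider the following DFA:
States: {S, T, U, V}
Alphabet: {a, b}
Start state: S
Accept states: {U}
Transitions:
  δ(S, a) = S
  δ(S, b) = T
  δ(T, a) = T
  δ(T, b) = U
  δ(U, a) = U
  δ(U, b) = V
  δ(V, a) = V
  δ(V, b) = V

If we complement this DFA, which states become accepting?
Complement accept states = All states \ Original accept states
= {S, T, U, V} \ {U}
{S, T, V}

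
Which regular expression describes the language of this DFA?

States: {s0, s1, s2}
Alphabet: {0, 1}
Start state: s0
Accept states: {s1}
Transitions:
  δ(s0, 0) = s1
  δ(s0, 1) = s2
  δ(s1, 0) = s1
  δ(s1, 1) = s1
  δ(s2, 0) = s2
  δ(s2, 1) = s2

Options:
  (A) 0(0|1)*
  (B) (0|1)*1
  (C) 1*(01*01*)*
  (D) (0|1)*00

Check each option against the DFA on short strings; one disagreement eliminates an option:
  (A) 0(0|1)*: agrees with the DFA on every string of length ≤ 6
  (B) (0|1)*1: on '0' the DFA goes s0 → s1 and accepts (s1 ∈ Accept), but the regex does not match it → eliminate
  (C) 1*(01*01*)*: on ε the DFA stays in s0 and rejects (s0 ∉ Accept), but the regex matches it → eliminate
  (D) (0|1)*00: on '0' the DFA goes s0 → s1 and accepts (s1 ∈ Accept), but the regex does not match it → eliminate
Only (A) is consistent with the DFA.
(A) 0(0|1)*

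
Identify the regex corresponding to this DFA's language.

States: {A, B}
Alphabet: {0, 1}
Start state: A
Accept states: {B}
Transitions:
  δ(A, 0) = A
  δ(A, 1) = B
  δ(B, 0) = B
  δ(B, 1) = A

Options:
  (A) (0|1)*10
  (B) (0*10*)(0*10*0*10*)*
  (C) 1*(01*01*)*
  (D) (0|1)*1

Check each option against the DFA on short strings; one disagreement eliminates an option:
  (A) (0|1)*10: on '1' the DFA goes A → B and accepts (B ∈ Accept), but the regex does not match it → eliminate
  (B) (0*10*)(0*10*0*10*)*: agrees with the DFA on every string of length ≤ 6
  (C) 1*(01*01*)*: on ε the DFA stays in A and rejects (A ∉ Accept), but the regex matches it → eliminate
  (D) (0|1)*1: on '10' the DFA goes A → B → B and accepts (B ∈ Accept), but the regex does not match it → eliminate
Only (B) is consistent with the DFA.
(B) (0*10*)(0*10*0*10*)*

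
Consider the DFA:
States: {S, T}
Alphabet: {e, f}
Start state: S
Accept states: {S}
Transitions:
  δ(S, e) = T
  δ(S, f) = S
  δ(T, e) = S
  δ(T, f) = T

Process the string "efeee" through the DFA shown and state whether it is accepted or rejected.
Processing string "efeee":
  S --e--> T
  T --f--> T
  T --e--> S
  S --e--> T
  T --e--> S
Final state: S
Accept states: {S}
Yes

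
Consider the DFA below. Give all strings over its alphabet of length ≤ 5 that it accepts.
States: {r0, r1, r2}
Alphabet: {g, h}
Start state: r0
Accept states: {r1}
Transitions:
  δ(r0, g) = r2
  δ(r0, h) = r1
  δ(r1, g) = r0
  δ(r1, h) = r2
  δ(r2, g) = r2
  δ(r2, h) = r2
h, hgh, hghgh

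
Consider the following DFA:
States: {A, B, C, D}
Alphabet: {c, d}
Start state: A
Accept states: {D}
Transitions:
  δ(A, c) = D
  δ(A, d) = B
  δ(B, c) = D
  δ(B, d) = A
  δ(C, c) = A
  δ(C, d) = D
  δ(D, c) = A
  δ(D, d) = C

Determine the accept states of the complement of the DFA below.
Complement accept states = All states \ Original accept states
= {A, B, C, D} \ {D}
{A, B, C}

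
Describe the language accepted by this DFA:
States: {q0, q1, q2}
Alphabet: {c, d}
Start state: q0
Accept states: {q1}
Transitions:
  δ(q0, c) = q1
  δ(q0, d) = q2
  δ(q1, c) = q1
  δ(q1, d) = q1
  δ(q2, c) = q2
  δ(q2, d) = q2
Testing a few strings:
  'dd' → reject
  'ccc' → accept
  'dcd' → reject
  'c' → accept
State roles: q0=no input read; q1=started with c; q2=started with d (dead)
All strings over {c,d} starting with c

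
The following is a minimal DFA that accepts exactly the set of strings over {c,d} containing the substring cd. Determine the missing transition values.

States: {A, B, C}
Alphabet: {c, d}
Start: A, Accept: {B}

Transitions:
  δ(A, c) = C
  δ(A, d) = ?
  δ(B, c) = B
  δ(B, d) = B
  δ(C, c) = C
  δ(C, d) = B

From the language and accept set, identify what each state tracks — A: no c seen yet; B: substring cd seen; C: seen a c, waiting for d.
Each missing δ(q, a) is the state matching the new tracked value after reading a.
δ(A, d) = A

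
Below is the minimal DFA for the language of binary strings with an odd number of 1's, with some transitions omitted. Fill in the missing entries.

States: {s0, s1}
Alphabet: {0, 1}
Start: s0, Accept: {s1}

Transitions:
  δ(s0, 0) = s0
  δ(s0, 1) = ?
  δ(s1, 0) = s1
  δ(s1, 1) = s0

From the language and accept set, identify what each state tracks — s0: even number of 1's so far; s1: odd number of 1's so far.
Each missing δ(q, a) is the state matching the new tracked value after reading a.
δ(s0, 1) = s1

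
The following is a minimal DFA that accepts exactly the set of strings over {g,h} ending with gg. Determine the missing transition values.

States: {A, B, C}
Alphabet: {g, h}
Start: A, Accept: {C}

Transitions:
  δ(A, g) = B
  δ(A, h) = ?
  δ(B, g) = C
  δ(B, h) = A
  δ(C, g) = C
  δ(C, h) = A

From the language and accept set, identify what each state tracks — A: last symbol not g; B: one trailing g; C: two trailing g's.
Each missing δ(q, a) is the state matching the new tracked value after reading a.
δ(A, h) = A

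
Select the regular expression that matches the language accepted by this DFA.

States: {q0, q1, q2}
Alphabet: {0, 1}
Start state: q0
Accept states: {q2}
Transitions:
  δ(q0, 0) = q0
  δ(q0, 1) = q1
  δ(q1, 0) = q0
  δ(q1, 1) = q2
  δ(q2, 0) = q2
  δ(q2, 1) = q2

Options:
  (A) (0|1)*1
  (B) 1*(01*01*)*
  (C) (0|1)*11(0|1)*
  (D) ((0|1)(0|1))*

Check each option against the DFA on short strings; one disagreement eliminates an option:
  (A) (0|1)*1: on '1' the DFA goes q0 → q1 and rejects (q1 ∉ Accept), but the regex matches it → eliminate
  (B) 1*(01*01*)*: on ε the DFA stays in q0 and rejects (q0 ∉ Accept), but the regex matches it → eliminate
  (C) (0|1)*11(0|1)*: agrees with the DFA on every string of length ≤ 6
  (D) ((0|1)(0|1))*: on ε the DFA stays in q0 and rejects (q0 ∉ Accept), but the regex matches it → eliminate
Only (C) is consistent with the DFA.
(C) (0|1)*11(0|1)*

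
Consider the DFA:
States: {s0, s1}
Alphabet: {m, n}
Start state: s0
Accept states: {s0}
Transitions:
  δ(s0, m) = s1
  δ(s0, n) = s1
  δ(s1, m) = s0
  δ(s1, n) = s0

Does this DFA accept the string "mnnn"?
Processing string "mnnn":
  s0 --m--> s1
  s1 --n--> s0
  s0 --n--> s1
  s1 --n--> s0
Final state: s0
Accept states: {s0}
Yes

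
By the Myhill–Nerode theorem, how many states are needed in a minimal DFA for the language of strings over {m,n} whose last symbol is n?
By Myhill–Nerode, count the distinguishable equivalence classes: 2^1 = 2 classes — the DFA must remember the last 1 symbol read; every pair of distinct length-1 suffixes is distinguishable by some continuation.
2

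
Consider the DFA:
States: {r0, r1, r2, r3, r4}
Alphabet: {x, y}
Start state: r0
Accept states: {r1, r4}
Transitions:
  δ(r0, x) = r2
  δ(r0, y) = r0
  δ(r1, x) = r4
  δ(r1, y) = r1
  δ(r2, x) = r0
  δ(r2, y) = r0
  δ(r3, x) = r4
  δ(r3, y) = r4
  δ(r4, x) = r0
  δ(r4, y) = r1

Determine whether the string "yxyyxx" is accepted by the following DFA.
Processing string "yxyyxx":
  r0 --y--> r0
  r0 --x--> r2
  r2 --y--> r0
  r0 --y--> r0
  r0 --x--> r2
  r2 --x--> r0
Final state: r0
Accept states: {r1, r4}
No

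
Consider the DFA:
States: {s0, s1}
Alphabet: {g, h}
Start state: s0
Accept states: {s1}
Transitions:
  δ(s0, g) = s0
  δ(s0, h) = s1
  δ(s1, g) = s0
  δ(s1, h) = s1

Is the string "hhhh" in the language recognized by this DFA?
Processing string "hhhh":
  s0 --h--> s1
  s1 --h--> s1
  s1 --h--> s1
  s1 --h--> s1
Final state: s1
Accept states: {s1}
Yes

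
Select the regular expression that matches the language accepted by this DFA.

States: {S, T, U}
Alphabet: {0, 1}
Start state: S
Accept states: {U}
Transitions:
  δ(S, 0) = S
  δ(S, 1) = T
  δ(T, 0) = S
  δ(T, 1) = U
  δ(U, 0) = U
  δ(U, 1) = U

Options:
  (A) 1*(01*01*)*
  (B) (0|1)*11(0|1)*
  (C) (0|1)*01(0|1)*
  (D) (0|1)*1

Check each option against the DFA on short strings; one disagreement eliminates an option:
  (A) 1*(01*01*)*: on ε the DFA stays in S and rejects (S ∉ Accept), but the regex matches it → eliminate
  (B) (0|1)*11(0|1)*: agrees with the DFA on every string of length ≤ 6
  (C) (0|1)*01(0|1)*: on '01' the DFA goes S → S → T and rejects (T ∉ Accept), but the regex matches it → eliminate
  (D) (0|1)*1: on '1' the DFA goes S → T and rejects (T ∉ Accept), but the regex matches it → eliminate
Only (B) is consistent with the DFA.
(B) (0|1)*11(0|1)*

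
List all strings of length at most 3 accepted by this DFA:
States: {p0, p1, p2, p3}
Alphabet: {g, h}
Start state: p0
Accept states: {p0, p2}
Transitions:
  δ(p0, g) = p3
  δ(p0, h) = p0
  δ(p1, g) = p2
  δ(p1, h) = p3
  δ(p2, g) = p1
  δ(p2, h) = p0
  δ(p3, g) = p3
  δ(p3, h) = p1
ε, h, hh, ghg, hhh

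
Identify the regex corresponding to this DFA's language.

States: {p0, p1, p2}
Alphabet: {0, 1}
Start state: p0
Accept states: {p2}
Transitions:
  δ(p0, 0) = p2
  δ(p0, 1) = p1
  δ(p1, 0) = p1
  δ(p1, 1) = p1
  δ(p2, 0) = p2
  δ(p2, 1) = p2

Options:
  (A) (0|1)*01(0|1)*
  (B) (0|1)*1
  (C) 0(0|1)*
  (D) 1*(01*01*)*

Check each option against the DFA on short strings; one disagreement eliminates an option:
  (A) (0|1)*01(0|1)*: on '0' the DFA goes p0 → p2 and accepts (p2 ∈ Accept), but the regex does not match it → eliminate
  (B) (0|1)*1: on '0' the DFA goes p0 → p2 and accepts (p2 ∈ Accept), but the regex does not match it → eliminate
  (C) 0(0|1)*: agrees with the DFA on every string of length ≤ 6
  (D) 1*(01*01*)*: on ε the DFA stays in p0 and rejects (p0 ∉ Accept), but the regex matches it → eliminate
Only (C) is consistent with the DFA.
(C) 0(0|1)*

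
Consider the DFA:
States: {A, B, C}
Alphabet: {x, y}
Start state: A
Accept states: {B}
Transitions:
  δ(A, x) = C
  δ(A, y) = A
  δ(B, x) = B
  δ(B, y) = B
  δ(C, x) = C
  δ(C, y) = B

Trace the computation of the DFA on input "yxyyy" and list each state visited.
read 'y': A → A
  read 'x': A → C
  read 'y': C → B
  read 'y': B → B
  read 'y': B → B
A -> A -> C -> B -> B -> B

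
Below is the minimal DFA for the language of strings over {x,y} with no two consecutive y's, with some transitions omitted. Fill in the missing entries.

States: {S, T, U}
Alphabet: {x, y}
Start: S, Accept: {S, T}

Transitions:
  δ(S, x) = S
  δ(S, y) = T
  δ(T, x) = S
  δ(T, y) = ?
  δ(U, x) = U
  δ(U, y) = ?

From the language and accept set, identify what each state tracks — S: last symbol not y (ok); T: last symbol y (ok); U: saw yy (dead).
Each missing δ(q, a) is the state matching the new tracked value after reading a.
δ(T, y) = U; δ(U, y) = U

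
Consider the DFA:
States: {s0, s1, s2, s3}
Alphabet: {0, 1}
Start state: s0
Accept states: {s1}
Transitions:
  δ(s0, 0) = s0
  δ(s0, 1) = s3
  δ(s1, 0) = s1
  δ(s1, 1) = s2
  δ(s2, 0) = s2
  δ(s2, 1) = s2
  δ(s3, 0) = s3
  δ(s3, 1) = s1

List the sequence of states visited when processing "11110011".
read '1': s0 → s3
  read '1': s3 → s1
  read '1': s1 → s2
  read '1': s2 → s2
  read '0': s2 → s2
  read '0': s2 → s2
  read '1': s2 → s2
  read '1': s2 → s2
s0 -> s3 -> s1 -> s2 -> s2 -> s2 -> s2 -> s2 -> s2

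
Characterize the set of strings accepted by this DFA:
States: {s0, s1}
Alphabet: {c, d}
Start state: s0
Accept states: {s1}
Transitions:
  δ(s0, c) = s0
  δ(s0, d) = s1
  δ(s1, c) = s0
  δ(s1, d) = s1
Testing a few strings:
  'd' → accept
  'c' → reject
  'cd' → accept
  'cdd' → accept
State roles: s0=last symbol not d; s1=last symbol is d
All strings over {c,d} ending with d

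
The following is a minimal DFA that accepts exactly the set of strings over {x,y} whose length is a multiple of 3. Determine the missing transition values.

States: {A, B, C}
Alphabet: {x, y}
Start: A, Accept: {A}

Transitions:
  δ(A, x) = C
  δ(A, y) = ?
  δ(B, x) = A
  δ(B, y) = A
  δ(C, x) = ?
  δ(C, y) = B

From the language and accept set, identify what each state tracks — A: length ≡ 0 (mod 3); B: length ≡ 2 (mod 3); C: length ≡ 1 (mod 3).
Each missing δ(q, a) is the state matching the new tracked value after reading a.
δ(A, y) = C; δ(C, x) = B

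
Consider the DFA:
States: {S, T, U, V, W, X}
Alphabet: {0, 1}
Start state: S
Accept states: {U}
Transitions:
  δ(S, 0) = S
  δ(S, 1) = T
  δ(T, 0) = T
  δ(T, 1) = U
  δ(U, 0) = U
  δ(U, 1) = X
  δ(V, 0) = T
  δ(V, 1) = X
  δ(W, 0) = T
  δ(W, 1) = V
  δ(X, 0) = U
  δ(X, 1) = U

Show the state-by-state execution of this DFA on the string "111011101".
read '1': S → T
  read '1': T → U
  read '1': U → X
  read '0': X → U
  read '1': U → X
  read '1': X → U
  read '1': U → X
  read '0': X → U
  read '1': U → X
S -> T -> U -> X -> U -> X -> U -> X -> U -> X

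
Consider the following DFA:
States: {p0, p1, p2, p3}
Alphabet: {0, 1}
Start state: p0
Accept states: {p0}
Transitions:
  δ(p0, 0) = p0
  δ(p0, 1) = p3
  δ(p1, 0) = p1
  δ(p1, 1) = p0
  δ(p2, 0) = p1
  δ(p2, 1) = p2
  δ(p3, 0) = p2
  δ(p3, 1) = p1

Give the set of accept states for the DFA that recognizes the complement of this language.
Complement accept states = All states \ Original accept states
= {p0, p1, p2, p3} \ {p0}
{p1, p2, p3}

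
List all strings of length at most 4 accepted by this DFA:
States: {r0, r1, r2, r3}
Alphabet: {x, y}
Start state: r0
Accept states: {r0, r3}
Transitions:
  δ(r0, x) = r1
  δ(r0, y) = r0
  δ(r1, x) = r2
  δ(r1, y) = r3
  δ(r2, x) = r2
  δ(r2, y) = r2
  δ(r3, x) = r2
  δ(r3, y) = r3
ε, y, xy, yy, xyy, yxy, yyy, xyyy, yxyy, yyxy, yyyy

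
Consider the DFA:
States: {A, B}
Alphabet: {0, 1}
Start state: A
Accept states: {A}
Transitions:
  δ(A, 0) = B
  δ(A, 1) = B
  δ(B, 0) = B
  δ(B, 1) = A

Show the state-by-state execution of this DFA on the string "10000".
read '1': A → B
  read '0': B → B
  read '0': B → B
  read '0': B → B
  read '0': B → B
A -> B -> B -> B -> B -> B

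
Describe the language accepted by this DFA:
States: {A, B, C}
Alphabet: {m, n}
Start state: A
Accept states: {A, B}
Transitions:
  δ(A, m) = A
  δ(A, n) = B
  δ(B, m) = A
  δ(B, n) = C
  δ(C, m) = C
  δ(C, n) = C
Testing a few strings:
  'mnnn' → reject
  'mn' → accept
  'nmnn' → reject
  'mmm' → accept
State roles: A=last symbol not n (ok); B=last symbol n (ok); C=saw nn (dead)
All strings over {m,n} with no two consecutive n's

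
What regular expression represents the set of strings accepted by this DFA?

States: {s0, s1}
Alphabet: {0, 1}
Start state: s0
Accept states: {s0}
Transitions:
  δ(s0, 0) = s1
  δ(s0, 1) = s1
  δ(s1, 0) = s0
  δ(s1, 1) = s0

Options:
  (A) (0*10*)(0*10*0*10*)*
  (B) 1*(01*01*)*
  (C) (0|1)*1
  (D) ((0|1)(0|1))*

Check each option against the DFA on short strings; one disagreement eliminates an option:
  (A) (0*10*)(0*10*0*10*)*: on ε the DFA stays in s0 and accepts (s0 ∈ Accept), but the regex does not match it → eliminate
  (B) 1*(01*01*)*: on '1' the DFA goes s0 → s1 and rejects (s1 ∉ Accept), but the regex matches it → eliminate
  (C) (0|1)*1: on ε the DFA stays in s0 and accepts (s0 ∈ Accept), but the regex does not match it → eliminate
  (D) ((0|1)(0|1))*: agrees with the DFA on every string of length ≤ 6
Only (D) is consistent with the DFA.
(D) ((0|1)(0|1))*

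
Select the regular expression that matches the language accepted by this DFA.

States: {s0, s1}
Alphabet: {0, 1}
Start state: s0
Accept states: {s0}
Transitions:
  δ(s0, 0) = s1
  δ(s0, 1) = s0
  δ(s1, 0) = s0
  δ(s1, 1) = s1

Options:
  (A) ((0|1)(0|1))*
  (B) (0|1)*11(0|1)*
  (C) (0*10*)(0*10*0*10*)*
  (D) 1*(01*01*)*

Check each option against the DFA on short strings; one disagreement eliminates an option:
  (A) ((0|1)(0|1))*: on '1' the DFA goes s0 → s0 and accepts (s0 ∈ Accept), but the regex does not match it → eliminate
  (B) (0|1)*11(0|1)*: on ε the DFA stays in s0 and accepts (s0 ∈ Accept), but the regex does not match it → eliminate
  (C) (0*10*)(0*10*0*10*)*: on ε the DFA stays in s0 and accepts (s0 ∈ Accept), but the regex does not match it → eliminate
  (D) 1*(01*01*)*: agrees with the DFA on every string of length ≤ 6
Only (D) is consistent with the DFA.
(D) 1*(01*01*)*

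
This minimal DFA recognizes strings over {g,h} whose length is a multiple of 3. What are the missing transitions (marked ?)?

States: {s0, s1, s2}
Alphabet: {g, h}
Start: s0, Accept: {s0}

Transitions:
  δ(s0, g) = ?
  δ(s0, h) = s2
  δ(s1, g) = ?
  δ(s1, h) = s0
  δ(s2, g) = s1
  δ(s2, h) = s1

From the language and accept set, identify what each state tracks — s0: length ≡ 0 (mod 3); s1: length ≡ 2 (mod 3); s2: length ≡ 1 (mod 3).
Each missing δ(q, a) is the state matching the new tracked value after reading a.
δ(s0, g) = s2; δ(s1, g) = s0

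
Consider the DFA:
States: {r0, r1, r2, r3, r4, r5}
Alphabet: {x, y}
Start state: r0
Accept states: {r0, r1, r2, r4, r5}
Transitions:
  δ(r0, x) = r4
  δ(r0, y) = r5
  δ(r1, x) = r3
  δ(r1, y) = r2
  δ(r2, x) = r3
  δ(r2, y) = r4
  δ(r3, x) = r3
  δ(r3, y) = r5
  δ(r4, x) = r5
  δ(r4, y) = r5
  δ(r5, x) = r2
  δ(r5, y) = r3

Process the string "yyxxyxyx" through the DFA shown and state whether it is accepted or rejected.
Processing string "yyxxyxyx":
  r0 --y--> r5
  r5 --y--> r3
  r3 --x--> r3
  r3 --x--> r3
  r3 --y--> r5
  r5 --x--> r2
  r2 --y--> r4
  r4 --x--> r5
Final state: r5
Accept states: {r0, r1, r2, r4, r5}
Yes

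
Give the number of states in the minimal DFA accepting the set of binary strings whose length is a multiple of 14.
By Myhill–Nerode, count the distinguishable equivalence classes: 14 classes — one per residue of the length mod 14; class i is distinguished from class j by any string of length (14 − i) mod 14.
14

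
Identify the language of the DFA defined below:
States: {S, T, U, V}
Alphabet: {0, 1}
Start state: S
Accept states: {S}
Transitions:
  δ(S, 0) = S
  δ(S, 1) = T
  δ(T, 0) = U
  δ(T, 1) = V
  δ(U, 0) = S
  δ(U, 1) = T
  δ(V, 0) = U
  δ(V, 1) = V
Testing a few strings:
  '1000' → accept
  '1110' → reject
  '1' → reject
  '01' → reject
State roles: S=value ≡ 0 (mod 4); T=value ≡ 1 (mod 4); U=value ≡ 2 (mod 4); V=value ≡ 3 (mod 4)
All binary strings representing a multiple of 4 (read in base 2; leading zeros allowed and ε counts as 0)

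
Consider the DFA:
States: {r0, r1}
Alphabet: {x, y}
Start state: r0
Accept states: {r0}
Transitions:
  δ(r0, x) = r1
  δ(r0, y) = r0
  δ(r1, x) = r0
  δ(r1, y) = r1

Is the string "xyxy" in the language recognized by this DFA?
Processing string "xyxy":
  r0 --x--> r1
  r1 --y--> r1
  r1 --x--> r0
  r0 --y--> r0
Final state: r0
Accept states: {r0}
Yes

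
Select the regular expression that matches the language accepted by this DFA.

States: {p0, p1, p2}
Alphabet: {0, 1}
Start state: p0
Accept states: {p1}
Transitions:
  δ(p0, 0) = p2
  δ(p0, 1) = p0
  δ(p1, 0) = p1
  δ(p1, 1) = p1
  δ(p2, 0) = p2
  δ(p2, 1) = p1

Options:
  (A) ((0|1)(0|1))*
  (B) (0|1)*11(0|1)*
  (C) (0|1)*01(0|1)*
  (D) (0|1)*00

Check each option against the DFA on short strings; one disagreement eliminates an option:
  (A) ((0|1)(0|1))*: on ε the DFA stays in p0 and rejects (p0 ∉ Accept), but the regex matches it → eliminate
  (B) (0|1)*11(0|1)*: on '01' the DFA goes p0 → p2 → p1 and accepts (p1 ∈ Accept), but the regex does not match it → eliminate
  (C) (0|1)*01(0|1)*: agrees with the DFA on every string of length ≤ 6
  (D) (0|1)*00: on '00' the DFA goes p0 → p2 → p2 and rejects (p2 ∉ Accept), but the regex matches it → eliminate
Only (C) is consistent with the DFA.
(C) (0|1)*01(0|1)*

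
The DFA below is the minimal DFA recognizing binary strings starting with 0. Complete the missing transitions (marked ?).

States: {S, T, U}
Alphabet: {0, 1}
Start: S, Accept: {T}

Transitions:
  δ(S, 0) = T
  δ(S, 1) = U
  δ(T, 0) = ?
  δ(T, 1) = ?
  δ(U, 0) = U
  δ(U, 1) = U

From the language and accept set, identify what each state tracks — S: no input read; T: started with 0; U: started with 1 (dead).
Each missing δ(q, a) is the state matching the new tracked value after reading a.
δ(T, 0) = T; δ(T, 1) = T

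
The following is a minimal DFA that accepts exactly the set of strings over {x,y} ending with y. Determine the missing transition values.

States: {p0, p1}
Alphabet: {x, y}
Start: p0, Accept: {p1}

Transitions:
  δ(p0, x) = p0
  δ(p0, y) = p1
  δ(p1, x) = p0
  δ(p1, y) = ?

From the language and accept set, identify what each state tracks — p0: last symbol not y; p1: last symbol is y.
Each missing δ(q, a) is the state matching the new tracked value after reading a.
δ(p1, y) = p1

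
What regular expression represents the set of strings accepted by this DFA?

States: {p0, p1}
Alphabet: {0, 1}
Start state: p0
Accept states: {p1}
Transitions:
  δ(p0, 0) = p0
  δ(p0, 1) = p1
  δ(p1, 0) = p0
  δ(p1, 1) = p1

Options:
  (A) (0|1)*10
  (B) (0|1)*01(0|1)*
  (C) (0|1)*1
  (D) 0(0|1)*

Check each option against the DFA on short strings; one disagreement eliminates an option:
  (A) (0|1)*10: on '1' the DFA goes p0 → p1 and accepts (p1 ∈ Accept), but the regex does not match it → eliminate
  (B) (0|1)*01(0|1)*: on '1' the DFA goes p0 → p1 and accepts (p1 ∈ Accept), but the regex does not match it → eliminate
  (C) (0|1)*1: agrees with the DFA on every string of length ≤ 6
  (D) 0(0|1)*: on '0' the DFA goes p0 → p0 and rejects (p0 ∉ Accept), but the regex matches it → eliminate
Only (C) is consistent with the DFA.
(C) (0|1)*1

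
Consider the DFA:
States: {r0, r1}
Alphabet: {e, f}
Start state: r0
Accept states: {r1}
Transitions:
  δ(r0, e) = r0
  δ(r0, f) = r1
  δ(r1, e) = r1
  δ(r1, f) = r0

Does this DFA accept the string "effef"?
Processing string "effef":
  r0 --e--> r0
  r0 --f--> r1
  r1 --f--> r0
  r0 --e--> r0
  r0 --f--> r1
Final state: r1
Accept states: {r1}
Yes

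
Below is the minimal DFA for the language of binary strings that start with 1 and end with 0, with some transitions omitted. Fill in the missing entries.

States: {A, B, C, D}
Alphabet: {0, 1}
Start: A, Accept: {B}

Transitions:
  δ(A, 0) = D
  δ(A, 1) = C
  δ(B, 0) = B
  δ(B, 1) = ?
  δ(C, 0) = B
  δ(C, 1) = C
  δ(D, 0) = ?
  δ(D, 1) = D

From the language and accept set, identify what each state tracks — A: no input read; B: started with 1, last symbol 0; C: started with 1, last symbol 1; D: started with 0 (dead).
Each missing δ(q, a) is the state matching the new tracked value after reading a.
δ(B, 1) = C; δ(D, 0) = D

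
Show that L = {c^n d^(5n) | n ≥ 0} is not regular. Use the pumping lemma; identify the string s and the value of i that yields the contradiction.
Assume L is regular with pumping length p. Idea: pumping the c-block breaks the 1:5 ratio.
Choose s = c^p d^(5p) (length 6p ≥ p). By the pumping lemma, s = xyz with |xy| ≤ p, |y| > 0, so y = c^k with k ≥ 1. Then xy²z = c^(p+k) d^(5p). For this to be in L we would need 5p = 5(p+k), i.e. 5k = 0, contradicting k ≥ 1. So xy²z ∉ L.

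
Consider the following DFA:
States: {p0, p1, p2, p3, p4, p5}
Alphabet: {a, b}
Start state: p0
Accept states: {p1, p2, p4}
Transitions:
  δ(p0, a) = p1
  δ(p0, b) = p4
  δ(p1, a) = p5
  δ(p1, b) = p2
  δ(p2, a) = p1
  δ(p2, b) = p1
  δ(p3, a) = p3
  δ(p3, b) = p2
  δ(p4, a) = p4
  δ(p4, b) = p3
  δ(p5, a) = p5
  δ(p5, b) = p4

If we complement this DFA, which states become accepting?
Complement accept states = All states \ Original accept states
= {p0, p1, p2, p3, p4, p5} \ {p1, p2, p4}
{p0, p3, p5}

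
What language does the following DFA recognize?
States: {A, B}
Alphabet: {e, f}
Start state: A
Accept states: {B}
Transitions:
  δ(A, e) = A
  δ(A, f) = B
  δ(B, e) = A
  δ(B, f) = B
Testing a few strings:
  'fe' → reject
  'f' → accept
  'e' → reject
  'ff' → accept
State roles: A=last symbol not f; B=last symbol is f
All strings over {e,f} ending with f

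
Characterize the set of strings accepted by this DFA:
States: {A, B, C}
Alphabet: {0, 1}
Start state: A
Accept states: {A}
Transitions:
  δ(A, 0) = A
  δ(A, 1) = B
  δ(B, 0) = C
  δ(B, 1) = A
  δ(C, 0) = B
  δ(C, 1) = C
Testing a few strings:
  '01' → reject
  '0' → accept
  '010' → reject
  '0010' → reject
State roles: A=value ≡ 0 (mod 3); B=value ≡ 1 (mod 3); C=value ≡ 2 (mod 3)
All binary strings representing a multiple of 3 (read in base 2; leading zeros allowed and ε counts as 0)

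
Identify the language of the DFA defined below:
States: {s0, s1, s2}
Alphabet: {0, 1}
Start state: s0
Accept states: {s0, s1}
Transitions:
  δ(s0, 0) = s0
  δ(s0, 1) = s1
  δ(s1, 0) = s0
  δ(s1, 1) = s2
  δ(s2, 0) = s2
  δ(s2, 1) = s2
Testing a few strings:
  '001' → accept
  '1' → accept
  '1011' → reject
  '1010' → accept
State roles: s0=last symbol not 1 (ok); s1=last symbol 1 (ok); s2=saw 11 (dead)
All binary strings with no two consecutive 1's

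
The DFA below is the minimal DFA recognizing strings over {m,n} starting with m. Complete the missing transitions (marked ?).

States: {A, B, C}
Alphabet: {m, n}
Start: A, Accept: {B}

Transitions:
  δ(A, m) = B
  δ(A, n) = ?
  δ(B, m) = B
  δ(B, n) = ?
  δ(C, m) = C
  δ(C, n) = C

From the language and accept set, identify what each state tracks — A: no input read; B: started with m; C: started with n (dead).
Each missing δ(q, a) is the state matching the new tracked value after reading a.
δ(A, n) = C; δ(B, n) = B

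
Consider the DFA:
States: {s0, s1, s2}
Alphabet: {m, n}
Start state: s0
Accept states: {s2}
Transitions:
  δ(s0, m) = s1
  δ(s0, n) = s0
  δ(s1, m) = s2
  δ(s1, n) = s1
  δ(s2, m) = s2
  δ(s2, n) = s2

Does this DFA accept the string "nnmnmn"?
Processing string "nnmnmn":
  s0 --n--> s0
  s0 --n--> s0
  s0 --m--> s1
  s1 --n--> s1
  s1 --m--> s2
  s2 --n--> s2
Final state: s2
Accept states: {s2}
Yes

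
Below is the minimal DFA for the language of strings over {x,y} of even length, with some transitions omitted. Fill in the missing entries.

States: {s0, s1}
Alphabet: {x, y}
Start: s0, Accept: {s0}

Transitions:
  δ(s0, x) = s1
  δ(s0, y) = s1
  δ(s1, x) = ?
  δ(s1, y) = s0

From the language and accept set, identify what each state tracks — s0: even length so far; s1: odd length so far.
Each missing δ(q, a) is the state matching the new tracked value after reading a.
δ(s1, x) = s0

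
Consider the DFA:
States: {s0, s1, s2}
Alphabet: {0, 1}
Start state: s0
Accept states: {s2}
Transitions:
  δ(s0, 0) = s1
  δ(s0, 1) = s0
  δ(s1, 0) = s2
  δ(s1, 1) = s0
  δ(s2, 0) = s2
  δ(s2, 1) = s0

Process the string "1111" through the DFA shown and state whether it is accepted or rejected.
Processing string "1111":
  s0 --1--> s0
  s0 --1--> s0
  s0 --1--> s0
  s0 --1--> s0
Final state: s0
Accept states: {s2}
No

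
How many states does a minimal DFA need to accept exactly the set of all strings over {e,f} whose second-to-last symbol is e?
By Myhill–Nerode, count the distinguishable equivalence classes: 2^2 = 4 classes — the DFA must remember the last 2 symbols read; every pair of distinct length-2 suffixes is distinguishable by some continuation.
4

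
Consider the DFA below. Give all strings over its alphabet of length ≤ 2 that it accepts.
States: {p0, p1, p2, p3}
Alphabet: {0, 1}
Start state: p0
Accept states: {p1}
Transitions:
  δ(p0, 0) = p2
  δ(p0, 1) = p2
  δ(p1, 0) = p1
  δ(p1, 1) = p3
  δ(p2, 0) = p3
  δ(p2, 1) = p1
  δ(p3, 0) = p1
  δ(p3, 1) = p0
01, 11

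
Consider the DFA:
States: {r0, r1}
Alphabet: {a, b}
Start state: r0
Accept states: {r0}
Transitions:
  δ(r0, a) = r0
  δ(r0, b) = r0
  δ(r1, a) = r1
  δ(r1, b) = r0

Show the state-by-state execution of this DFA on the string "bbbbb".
read 'b': r0 → r0
  read 'b': r0 → r0
  read 'b': r0 → r0
  read 'b': r0 → r0
  read 'b': r0 → r0
r0 -> r0 -> r0 -> r0 -> r0 -> r0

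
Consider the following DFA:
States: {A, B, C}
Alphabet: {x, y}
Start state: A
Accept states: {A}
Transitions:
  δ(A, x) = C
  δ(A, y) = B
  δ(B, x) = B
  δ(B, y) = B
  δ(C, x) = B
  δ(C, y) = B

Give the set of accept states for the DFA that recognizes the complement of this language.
Complement accept states = All states \ Original accept states
= {A, B, C} \ {A}
{B, C}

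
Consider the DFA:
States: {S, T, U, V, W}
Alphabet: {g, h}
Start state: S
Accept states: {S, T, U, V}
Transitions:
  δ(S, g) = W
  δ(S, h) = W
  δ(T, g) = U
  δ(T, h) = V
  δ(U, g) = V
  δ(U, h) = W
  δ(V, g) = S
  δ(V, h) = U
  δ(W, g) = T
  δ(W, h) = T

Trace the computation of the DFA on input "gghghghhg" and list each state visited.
read 'g': S → W
  read 'g': W → T
  read 'h': T → V
  read 'g': V → S
  read 'h': S → W
  read 'g': W → T
  read 'h': T → V
  read 'h': V → U
  read 'g': U → V
S -> W -> T -> V -> S -> W -> T -> V -> U -> V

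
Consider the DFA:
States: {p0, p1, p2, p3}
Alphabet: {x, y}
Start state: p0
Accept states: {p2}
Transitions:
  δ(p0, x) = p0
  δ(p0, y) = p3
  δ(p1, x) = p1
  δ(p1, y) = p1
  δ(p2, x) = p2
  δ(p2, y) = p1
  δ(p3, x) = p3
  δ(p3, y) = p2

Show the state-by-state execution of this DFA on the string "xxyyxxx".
read 'x': p0 → p0
  read 'x': p0 → p0
  read 'y': p0 → p3
  read 'y': p3 → p2
  read 'x': p2 → p2
  read 'x': p2 → p2
  read 'x': p2 → p2
p0 -> p0 -> p0 -> p3 -> p2 -> p2 -> p2 -> p2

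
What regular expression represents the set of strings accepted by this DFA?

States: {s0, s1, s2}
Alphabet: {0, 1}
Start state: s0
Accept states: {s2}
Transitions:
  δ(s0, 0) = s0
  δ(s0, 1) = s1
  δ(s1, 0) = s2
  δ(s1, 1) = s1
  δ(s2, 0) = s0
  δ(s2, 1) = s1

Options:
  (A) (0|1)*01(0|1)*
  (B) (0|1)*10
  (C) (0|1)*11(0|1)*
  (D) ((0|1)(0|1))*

Check each option against the DFA on short strings; one disagreement eliminates an option:
  (A) (0|1)*01(0|1)*: on '01' the DFA goes s0 → s0 → s1 and rejects (s1 ∉ Accept), but the regex matches it → eliminate
  (B) (0|1)*10: agrees with the DFA on every string of length ≤ 6
  (C) (0|1)*11(0|1)*: on '10' the DFA goes s0 → s1 → s2 and accepts (s2 ∈ Accept), but the regex does not match it → eliminate
  (D) ((0|1)(0|1))*: on ε the DFA stays in s0 and rejects (s0 ∉ Accept), but the regex matches it → eliminate
Only (B) is consistent with the DFA.
(B) (0|1)*10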